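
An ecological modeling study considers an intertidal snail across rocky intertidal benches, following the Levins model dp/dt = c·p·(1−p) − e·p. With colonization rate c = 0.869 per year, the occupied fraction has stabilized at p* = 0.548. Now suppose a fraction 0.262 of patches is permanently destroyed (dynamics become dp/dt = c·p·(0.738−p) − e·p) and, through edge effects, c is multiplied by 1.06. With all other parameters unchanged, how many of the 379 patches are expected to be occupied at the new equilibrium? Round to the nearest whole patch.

Balance c(1−p*) = e gives e = 0.869×(1 − 0.54800) = 0.39279.
New p* = 0.738 − e/c = 0.738 − 0.39279/0.92114 = 0.31158.
Expected occupied = 379 × 0.31158 = 118.09 ≈ 118.

118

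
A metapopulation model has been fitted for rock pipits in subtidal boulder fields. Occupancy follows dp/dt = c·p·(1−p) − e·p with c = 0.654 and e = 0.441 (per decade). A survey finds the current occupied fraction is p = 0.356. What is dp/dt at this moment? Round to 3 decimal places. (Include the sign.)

Colonization term: c·p·(1−p) = 0.654×0.356×0.6440 = 0.14994.
Extinction term: e·p = 0.15700.
dp/dt = 0.14994 − 0.15700 = -0.00706.

-0.007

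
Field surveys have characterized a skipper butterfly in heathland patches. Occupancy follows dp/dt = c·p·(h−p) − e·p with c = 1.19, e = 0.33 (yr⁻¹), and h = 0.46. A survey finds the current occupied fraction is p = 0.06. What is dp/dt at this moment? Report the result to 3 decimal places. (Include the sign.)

Colonization term: c·p·(h−p) = 1.19×0.06×0.4000 = 0.02856.
Extinction term: e·p = 0.01980.
dp/dt = 0.02856 − 0.01980 = 0.00876.

0.009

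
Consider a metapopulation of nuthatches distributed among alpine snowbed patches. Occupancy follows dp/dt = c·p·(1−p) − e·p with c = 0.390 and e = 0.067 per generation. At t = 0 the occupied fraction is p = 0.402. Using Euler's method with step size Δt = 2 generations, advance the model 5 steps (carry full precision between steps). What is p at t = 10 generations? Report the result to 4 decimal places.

Update rule: p ← p + [c·p·(1−p) − e·p]·Δt with Δt = 2.
p: 0.40200 → 0.53564  (Δp = +0.13364)
p: 0.53564 → 0.65787  (Δp = +0.12223)
p: 0.65787 → 0.74528  (Δp = +0.08740)
p: 0.74528 → 0.79348  (Δp = +0.04821)
p: 0.79348 → 0.81497  (Δp = +0.02149)

0.8150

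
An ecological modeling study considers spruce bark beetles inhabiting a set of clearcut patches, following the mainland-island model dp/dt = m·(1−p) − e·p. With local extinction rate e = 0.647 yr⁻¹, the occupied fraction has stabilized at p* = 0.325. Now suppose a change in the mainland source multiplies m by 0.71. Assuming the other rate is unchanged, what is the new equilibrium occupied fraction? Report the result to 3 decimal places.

Balance m(1−p*) = e·p* gives m = e·p*/(1−p*) = 0.647×0.32500/0.67500 = 0.31152.
New p* = m/(m+e) = 0.22118/(0.22118+0.64700) = 0.25476.

0.255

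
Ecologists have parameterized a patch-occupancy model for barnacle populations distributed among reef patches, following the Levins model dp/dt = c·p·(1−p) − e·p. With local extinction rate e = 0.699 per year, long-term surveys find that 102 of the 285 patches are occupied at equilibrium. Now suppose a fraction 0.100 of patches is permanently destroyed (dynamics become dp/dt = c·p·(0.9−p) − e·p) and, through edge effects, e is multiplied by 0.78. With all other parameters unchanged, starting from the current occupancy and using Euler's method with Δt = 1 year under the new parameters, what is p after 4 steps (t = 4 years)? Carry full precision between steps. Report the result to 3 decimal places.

0.394

Observed p* = 102/285 = 0.35789.
Balance c(1−p*) = e gives c = e/(1 − 0.35789) = 0.699/0.64211 = 1.08861.
Starting from p₀ = 0.35789; update p ← p + (dp/dt)·Δt with the new parameters.
t = 1: p = 0.35789 + (+0.01608) = 0.37397
t = 2: p = 0.37397 + (+0.01025) = 0.38422
t = 3: p = 0.38422 + (+0.00625) = 0.39047
t = 4: p = 0.39047 + (+0.00369) = 0.39416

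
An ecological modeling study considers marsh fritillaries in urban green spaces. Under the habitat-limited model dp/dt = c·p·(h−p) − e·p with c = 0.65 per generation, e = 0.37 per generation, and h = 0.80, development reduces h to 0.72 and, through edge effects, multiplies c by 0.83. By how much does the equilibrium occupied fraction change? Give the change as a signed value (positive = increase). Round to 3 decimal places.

Before: p* = h − e/c = 0.80 − 0.37/0.65 = 0.80 − 0.5692 = 0.2308.
After: c = 0.5395, e = 0.37, h = 0.72; p* = 0.72 − 0.37/0.5395 = 0.0342.
Δp* = 0.0342 − 0.2308 = -0.1966.

-0.197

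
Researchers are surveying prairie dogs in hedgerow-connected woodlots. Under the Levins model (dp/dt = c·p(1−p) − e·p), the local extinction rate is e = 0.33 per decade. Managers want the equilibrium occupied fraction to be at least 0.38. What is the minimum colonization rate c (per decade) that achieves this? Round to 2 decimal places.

0.53

p* = 1 − e/c ≥ 0.38 requires e/c ≤ 0.6200, i.e. c ≥ e/0.6200.
c_min = 0.33/0.6200 = 0.5323.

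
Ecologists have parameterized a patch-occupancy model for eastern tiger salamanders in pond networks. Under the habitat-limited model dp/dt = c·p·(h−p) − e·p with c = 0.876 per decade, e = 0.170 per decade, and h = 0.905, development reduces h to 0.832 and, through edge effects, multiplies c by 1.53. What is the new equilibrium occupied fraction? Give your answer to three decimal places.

0.705

Before: p* = h − e/c = 0.905 − 0.170/0.876 = 0.905 − 0.1941 = 0.7109.
After: c = 1.34028, e = 0.17, h = 0.832; p* = 0.832 − 0.17/1.34028 = 0.7052.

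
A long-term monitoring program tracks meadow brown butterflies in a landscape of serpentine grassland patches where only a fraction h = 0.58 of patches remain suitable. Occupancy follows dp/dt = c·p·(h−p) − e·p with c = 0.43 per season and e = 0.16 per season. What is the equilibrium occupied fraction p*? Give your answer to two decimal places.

Setting dp/dt = 0 and dividing by p* gives c·(h−p*) = e.
So p* = h − e/c = 0.58 − 0.16/0.43 = 0.58 − 0.3721 = 0.2079.

0.21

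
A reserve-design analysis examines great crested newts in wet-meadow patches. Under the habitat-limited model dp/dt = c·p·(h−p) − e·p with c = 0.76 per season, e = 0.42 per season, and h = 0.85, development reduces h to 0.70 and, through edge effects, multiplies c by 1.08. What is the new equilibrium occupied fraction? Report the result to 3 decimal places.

Before: p* = h − e/c = 0.85 − 0.42/0.76 = 0.85 − 0.5526 = 0.2974.
After: c = 0.8208, e = 0.42, h = 0.70; p* = 0.70 − 0.42/0.8208 = 0.1883.

0.188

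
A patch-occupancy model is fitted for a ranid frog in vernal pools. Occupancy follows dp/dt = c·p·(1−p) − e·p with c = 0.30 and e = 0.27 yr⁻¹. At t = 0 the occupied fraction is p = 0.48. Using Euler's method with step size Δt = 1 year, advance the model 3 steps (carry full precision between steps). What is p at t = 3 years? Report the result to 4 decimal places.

0.3511

Update rule: p ← p + [c·p·(1−p) − e·p]·Δt with Δt = 1.
step 1: Δp = -0.05472, p = 0.42528
step 2: Δp = -0.04150, p = 0.38378
step 3: Δp = -0.03267, p = 0.35111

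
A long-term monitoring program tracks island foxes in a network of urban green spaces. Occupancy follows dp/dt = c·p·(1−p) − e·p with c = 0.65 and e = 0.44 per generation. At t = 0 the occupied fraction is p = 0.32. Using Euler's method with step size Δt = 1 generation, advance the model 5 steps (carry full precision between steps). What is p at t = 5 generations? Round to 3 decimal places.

0.322

Update rule: p ← p + [c·p·(1−p) − e·p]·Δt with Δt = 1.
step 1: Δp = +0.00064, p = 0.32064
step 2: Δp = +0.00051, p = 0.32115
step 3: Δp = +0.00040, p = 0.32155
step 4: Δp = +0.00032, p = 0.32187
step 5: Δp = +0.00025, p = 0.32212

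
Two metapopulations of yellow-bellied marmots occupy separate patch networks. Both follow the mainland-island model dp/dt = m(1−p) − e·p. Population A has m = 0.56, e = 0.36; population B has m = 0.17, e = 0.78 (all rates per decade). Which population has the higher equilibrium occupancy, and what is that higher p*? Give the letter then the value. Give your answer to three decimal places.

A: p*_A = m/(m+e) = 0.56/0.9200 = 0.6087.
B: p*_B = 0.17/0.9500 = 0.1789.
A is higher at 0.6087.

A, 0.609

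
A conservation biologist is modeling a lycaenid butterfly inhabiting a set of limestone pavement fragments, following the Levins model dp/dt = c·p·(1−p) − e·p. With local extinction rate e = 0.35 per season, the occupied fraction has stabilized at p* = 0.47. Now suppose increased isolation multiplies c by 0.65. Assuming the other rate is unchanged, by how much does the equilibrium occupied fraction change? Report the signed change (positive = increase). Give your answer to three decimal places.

Balance c(1−p*) = e gives c = e/(1 − 0.47000) = 0.35/0.53000 = 0.66038.
New p* = 1 − e/c = 1 − 0.35000/0.42925 = 0.18462.
Δp* = 0.18462 − 0.47000 = -0.28538.

-0.285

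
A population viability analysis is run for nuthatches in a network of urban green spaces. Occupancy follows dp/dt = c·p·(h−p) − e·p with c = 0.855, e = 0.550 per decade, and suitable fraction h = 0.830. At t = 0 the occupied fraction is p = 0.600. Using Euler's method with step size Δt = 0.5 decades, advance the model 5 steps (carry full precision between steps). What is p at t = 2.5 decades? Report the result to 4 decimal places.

Update rule: p ← p + [c·p·(h−p) − e·p]·Δt with Δt = 0.5.
  1  |  dp/dt·Δt = -0.106005  |  p_1 = 0.493995
  2  |  dp/dt·Δt = -0.064890  |  p_2 = 0.429105
  3  |  dp/dt·Δt = -0.044463  |  p_3 = 0.384642
  4  |  dp/dt·Δt = -0.032544  |  p_4 = 0.352098
  5  |  dp/dt·Δt = -0.024892  |  p_5 = 0.327206

0.3272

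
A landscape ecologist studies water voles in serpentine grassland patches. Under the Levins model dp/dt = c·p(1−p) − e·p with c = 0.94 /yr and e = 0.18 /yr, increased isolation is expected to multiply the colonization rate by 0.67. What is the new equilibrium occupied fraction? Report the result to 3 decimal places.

0.714

Before: p* = 1 − 0.18/0.94 = 0.8085.
After the change, c = 0.6298, e = 0.18, so p* = 1 − 0.18/0.6298 = 0.7142.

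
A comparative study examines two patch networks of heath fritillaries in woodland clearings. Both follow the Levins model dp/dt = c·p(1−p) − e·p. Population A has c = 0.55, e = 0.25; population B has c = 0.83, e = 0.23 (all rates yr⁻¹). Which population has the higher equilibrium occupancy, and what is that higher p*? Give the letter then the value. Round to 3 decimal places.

A: p*_A = 1 − 0.25/0.55 = 0.5455.
B: p*_B = 1 − 0.23/0.83 = 0.7229.
B is higher at 0.7229.

B, 0.723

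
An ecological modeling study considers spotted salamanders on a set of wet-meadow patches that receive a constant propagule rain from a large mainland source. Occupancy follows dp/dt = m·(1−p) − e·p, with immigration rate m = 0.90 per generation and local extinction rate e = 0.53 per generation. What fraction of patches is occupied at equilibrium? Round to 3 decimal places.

0.629

Setting dp/dt = 0: m − m·p* = e·p*, so m = (m+e)·p*.
p* = m/(m+e) = 0.90/(0.90+0.53) = 0.90/1.4300 = 0.6294.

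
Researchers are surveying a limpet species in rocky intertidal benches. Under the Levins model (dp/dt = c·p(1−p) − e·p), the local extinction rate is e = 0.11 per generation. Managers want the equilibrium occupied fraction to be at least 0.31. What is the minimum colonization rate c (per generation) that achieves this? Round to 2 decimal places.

0.16

p* = 1 − e/c ≥ 0.31 requires e/c ≤ 0.6900, i.e. c ≥ e/0.6900.
c_min = 0.11/0.6900 = 0.1594.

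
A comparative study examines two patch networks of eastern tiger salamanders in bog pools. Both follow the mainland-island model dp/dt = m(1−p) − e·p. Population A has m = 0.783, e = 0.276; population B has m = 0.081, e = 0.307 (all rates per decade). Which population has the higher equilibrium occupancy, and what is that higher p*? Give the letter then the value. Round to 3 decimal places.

A: p*_A = m/(m+e) = 0.783/1.0590 = 0.7394.
B: p*_B = 0.081/0.3880 = 0.2088.
A is higher at 0.7394.

A, 0.739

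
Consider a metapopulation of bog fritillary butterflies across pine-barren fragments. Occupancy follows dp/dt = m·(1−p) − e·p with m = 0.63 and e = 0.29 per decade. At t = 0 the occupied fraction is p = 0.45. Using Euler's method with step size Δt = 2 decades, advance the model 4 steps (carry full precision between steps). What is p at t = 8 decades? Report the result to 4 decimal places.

Update rule: p ← p + [m·(1−p) − e·p]·Δt with Δt = 2.
  1  |  dp/dt·Δt = +0.432000  |  p_1 = 0.882000
  2  |  dp/dt·Δt = -0.362880  |  p_2 = 0.519120
  3  |  dp/dt·Δt = +0.304819  |  p_3 = 0.823939
  4  |  dp/dt·Δt = -0.256048  |  p_4 = 0.567891

0.5679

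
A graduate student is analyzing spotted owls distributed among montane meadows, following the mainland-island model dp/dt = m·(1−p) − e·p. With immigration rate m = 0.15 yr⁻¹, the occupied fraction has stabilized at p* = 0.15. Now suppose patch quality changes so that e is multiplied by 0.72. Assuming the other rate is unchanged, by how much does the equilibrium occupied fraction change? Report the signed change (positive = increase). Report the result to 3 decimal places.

Balance m(1−p*) = e·p* gives e = m(1−p*)/p* = 0.15×0.85000/0.15000 = 0.85000.
New p* = m/(m+e) = 0.15000/(0.15000+0.61200) = 0.19685.
Δp* = 0.19685 − 0.15000 = +0.04685.

0.047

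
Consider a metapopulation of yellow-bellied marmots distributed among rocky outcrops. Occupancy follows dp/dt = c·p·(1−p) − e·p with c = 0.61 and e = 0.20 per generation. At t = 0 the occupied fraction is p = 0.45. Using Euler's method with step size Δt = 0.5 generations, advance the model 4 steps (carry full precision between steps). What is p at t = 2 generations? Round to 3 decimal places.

Update rule: p ← p + [c·p·(1−p) − e·p]·Δt with Δt = 0.5.
p: 0.45000 → 0.48049  (Δp = +0.03049)
p: 0.48049 → 0.50857  (Δp = +0.02809)
p: 0.50857 → 0.53394  (Δp = +0.02537)
p: 0.53394 → 0.55645  (Δp = +0.02250)

0.556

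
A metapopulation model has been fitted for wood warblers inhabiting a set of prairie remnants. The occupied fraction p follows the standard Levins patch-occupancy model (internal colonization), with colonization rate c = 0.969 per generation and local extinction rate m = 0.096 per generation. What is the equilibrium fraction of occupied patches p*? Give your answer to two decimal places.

0.90

At equilibrium, colonization balances extinction: c·p*·(1−p*) = m·p*.
So p* = 1 − m/c = 1 − 0.096/0.969 = 1 − 0.0991 = 0.9009.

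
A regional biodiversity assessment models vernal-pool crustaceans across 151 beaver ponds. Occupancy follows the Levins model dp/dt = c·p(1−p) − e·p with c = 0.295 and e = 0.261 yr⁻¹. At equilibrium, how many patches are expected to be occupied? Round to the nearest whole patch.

p* = 1 − e/c = 1 − 0.261/0.295 = 0.1153.
Expected occupied patches = N × p* = 151 × 0.1153 = 17.40 ≈ 17.

17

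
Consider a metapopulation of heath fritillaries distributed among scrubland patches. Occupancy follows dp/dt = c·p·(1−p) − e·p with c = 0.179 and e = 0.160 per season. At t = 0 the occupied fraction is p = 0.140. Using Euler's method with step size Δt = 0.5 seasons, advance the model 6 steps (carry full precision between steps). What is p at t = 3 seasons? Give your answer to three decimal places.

0.138

Update rule: p ← p + [c·p·(1−p) − e·p]·Δt with Δt = 0.5.
step 1: Δp = -0.00042, p = 0.13958
step 2: Δp = -0.00042, p = 0.13916
step 3: Δp = -0.00041, p = 0.13875
step 4: Δp = -0.00040, p = 0.13834
step 5: Δp = -0.00040, p = 0.13794
step 6: Δp = -0.00039, p = 0.13755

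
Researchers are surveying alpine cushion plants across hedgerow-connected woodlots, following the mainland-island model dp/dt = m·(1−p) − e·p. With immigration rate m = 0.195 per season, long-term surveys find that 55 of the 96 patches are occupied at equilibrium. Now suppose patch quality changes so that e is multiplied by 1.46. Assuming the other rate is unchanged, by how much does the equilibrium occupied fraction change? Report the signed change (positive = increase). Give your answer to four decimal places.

Observed p* = 55/96 = 0.57292.
Balance m(1−p*) = e·p* gives e = m(1−p*)/p* = 0.195×0.42708/0.57292 = 0.14536.
New p* = m/(m+e) = 0.19500/(0.19500+0.21223) = 0.47884.
Δp* = 0.47884 − 0.57292 = -0.09408.

-0.0941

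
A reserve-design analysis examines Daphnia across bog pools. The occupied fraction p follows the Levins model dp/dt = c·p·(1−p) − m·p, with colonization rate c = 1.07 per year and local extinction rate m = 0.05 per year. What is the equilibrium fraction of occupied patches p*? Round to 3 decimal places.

0.953

At equilibrium, colonization balances extinction: c·p*·(1−p*) = m·p*.
So p* = 1 − m/c = 1 − 0.05/1.07 = 1 − 0.0467 = 0.9533.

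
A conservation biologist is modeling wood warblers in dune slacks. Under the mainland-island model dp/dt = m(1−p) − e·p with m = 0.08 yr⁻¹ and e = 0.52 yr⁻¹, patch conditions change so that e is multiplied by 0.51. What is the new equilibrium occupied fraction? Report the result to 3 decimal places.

0.232

Before: p* = 0.08/(0.08+0.52) = 0.1333.
After: m = 0.08, e = 0.2652; p* = 0.08/0.3452 = 0.2317.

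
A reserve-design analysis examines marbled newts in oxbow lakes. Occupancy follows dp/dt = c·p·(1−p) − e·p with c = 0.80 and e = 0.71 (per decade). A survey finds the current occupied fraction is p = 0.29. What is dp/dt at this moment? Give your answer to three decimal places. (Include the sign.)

Colonization term: c·p·(1−p) = 0.80×0.29×0.7100 = 0.16472.
Extinction term: e·p = 0.20590.
dp/dt = 0.16472 − 0.20590 = -0.04118.

-0.041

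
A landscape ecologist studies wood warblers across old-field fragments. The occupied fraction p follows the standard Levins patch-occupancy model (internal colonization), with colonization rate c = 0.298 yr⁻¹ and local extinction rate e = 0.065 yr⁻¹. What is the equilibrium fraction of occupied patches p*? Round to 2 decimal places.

0.78

At equilibrium, colonization balances extinction: c·p*·(1−p*) = e·p*.
So p* = 1 − e/c = 1 − 0.065/0.298 = 1 − 0.2181 = 0.7819.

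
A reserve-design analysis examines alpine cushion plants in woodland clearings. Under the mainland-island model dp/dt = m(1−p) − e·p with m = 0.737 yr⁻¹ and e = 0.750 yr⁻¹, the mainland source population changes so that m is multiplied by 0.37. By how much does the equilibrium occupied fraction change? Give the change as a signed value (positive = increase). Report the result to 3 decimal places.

-0.229

Before: p* = 0.737/(0.737+0.750) = 0.4956.
After: m = 0.27269, e = 0.75; p* = 0.27269/1.0227 = 0.2666.
Δp* = 0.2666 − 0.4956 = -0.2290.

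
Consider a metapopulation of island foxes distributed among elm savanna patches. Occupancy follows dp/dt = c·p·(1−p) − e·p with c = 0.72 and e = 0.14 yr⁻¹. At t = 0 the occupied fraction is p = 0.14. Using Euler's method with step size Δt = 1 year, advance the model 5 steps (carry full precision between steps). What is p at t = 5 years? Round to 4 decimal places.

0.6284

Update rule: p ← p + [c·p·(1−p) − e·p]·Δt with Δt = 1.
t = 1: p = 0.14000 + (+0.06709) = 0.20709
t = 2: p = 0.20709 + (+0.08923) = 0.29632
t = 3: p = 0.29632 + (+0.10865) = 0.40497
t = 4: p = 0.40497 + (+0.11680) = 0.52177
t = 5: p = 0.52177 + (+0.10661) = 0.62838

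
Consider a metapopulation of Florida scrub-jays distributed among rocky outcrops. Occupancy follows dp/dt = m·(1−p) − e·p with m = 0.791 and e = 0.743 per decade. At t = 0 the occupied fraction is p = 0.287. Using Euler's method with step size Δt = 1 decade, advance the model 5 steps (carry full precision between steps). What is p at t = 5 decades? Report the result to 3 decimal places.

0.526

Update rule: p ← p + [m·(1−p) − e·p]·Δt with Δt = 1.
step 1: Δp = +0.35074, p = 0.63774
step 2: Δp = -0.18730, p = 0.45045
step 3: Δp = +0.10002, p = 0.55046
step 4: Δp = -0.05341, p = 0.49705
step 5: Δp = +0.02852, p = 0.52557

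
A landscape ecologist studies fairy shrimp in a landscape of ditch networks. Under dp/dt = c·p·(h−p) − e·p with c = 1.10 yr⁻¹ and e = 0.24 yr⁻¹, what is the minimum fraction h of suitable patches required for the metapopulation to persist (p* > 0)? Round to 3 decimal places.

0.218

p* = h − e/c is positive only when h > e/c.
h_min = e/c = 0.24/1.10 = 0.2182.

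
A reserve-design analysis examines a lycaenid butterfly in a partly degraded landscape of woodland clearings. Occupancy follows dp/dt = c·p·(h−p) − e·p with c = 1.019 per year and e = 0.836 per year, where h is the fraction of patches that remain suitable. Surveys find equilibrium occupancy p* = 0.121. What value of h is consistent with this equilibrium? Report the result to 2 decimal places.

0.94

At equilibrium c(h−p*) = e, so h = p* + e/c.
h = 0.121 + 0.836/1.019 = 0.121 + 0.8204 = 0.9414.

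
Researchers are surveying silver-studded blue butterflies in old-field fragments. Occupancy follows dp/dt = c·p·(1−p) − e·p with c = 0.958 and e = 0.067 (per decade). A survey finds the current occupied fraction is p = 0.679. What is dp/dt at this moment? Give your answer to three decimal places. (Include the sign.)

Colonization term: c·p·(1−p) = 0.958×0.679×0.3210 = 0.20880.
Extinction term: e·p = 0.04549.
dp/dt = 0.20880 − 0.04549 = 0.16331.

0.163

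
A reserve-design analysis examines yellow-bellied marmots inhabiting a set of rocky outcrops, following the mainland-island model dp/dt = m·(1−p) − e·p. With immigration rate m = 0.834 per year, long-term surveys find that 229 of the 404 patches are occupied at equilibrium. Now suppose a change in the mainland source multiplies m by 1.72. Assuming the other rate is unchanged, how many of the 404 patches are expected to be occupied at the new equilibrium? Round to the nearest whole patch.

280

Observed p* = 229/404 = 0.56683.
Balance m(1−p*) = e·p* gives e = m(1−p*)/p* = 0.834×0.43317/0.56683 = 0.63734.
New p* = m/(m+e) = 1.43448/(1.43448+0.63734) = 0.69238.
Expected occupied = 404 × 0.69238 = 279.72 ≈ 280.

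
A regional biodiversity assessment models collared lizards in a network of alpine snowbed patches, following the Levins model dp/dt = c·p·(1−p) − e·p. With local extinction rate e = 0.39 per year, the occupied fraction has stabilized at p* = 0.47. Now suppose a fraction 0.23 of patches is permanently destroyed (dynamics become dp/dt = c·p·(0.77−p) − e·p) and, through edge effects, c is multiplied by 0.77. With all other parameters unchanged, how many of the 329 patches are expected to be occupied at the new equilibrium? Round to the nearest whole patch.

Balance c(1−p*) = e gives c = e/(1 − 0.47000) = 0.39/0.53000 = 0.73585.
New p* = 0.77 − e/c = 0.77 − 0.39000/0.56660 = 0.08168.
Expected occupied = 329 × 0.08168 = 26.87 ≈ 27.

27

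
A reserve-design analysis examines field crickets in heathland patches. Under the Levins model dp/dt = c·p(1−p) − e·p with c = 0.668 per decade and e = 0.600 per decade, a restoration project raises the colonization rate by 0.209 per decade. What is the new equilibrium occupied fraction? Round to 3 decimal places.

0.316

Before: p* = 1 − 0.600/0.668 = 0.1018.
After the change, c = 0.877, e = 0.6, so p* = 1 − 0.6/0.877 = 0.3158.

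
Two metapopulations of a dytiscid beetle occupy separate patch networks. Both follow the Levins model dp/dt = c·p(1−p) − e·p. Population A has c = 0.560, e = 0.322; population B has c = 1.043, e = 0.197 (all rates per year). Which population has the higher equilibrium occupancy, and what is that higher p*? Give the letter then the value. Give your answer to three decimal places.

B, 0.811

A: p*_A = 1 − 0.322/0.560 = 0.4250.
B: p*_B = 1 − 0.197/1.043 = 0.8111.
B is higher at 0.8111.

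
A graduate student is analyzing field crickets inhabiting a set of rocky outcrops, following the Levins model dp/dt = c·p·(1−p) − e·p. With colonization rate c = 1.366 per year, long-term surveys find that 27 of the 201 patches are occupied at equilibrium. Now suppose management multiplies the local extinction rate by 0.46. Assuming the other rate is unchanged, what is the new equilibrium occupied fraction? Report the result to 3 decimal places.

Observed p* = 27/201 = 0.13433.
Balance c(1−p*) = e gives e = 1.366×(1 − 0.13433) = 1.18251.
New p* = 1 − e/c = 1 − 0.54395/1.36600 = 0.60179.

0.602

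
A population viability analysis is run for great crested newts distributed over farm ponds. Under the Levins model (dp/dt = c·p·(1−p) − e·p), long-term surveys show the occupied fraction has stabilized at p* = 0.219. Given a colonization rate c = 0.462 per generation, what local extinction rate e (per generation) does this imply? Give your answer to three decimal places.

0.361

At equilibrium c(1−p*) = e.
e = 0.462 × (1 − 0.219) = 0.462 × 0.7810 = 0.3608.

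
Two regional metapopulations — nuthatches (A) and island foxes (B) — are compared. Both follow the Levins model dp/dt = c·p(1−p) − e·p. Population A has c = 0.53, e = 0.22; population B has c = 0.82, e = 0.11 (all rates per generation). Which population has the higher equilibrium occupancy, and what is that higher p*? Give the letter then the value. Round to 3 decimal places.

A: p*_A = 1 − 0.22/0.53 = 0.5849.
B: p*_B = 1 − 0.11/0.82 = 0.8659.
B is higher at 0.8659.

B, 0.866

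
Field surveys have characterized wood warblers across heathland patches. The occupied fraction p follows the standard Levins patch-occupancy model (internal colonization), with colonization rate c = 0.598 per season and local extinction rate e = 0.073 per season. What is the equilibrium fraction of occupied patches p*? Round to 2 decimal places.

0.88

At equilibrium, colonization balances extinction: c·p*·(1−p*) = e·p*.
So p* = 1 − e/c = 1 − 0.073/0.598 = 1 − 0.1221 = 0.8779.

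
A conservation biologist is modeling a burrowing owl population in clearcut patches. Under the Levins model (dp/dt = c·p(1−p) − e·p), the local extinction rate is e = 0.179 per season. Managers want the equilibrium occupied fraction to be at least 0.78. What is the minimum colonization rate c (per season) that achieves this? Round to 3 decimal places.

0.814

p* = 1 − e/c ≥ 0.78 requires e/c ≤ 0.2200, i.e. c ≥ e/0.2200.
c_min = 0.179/0.2200 = 0.8136.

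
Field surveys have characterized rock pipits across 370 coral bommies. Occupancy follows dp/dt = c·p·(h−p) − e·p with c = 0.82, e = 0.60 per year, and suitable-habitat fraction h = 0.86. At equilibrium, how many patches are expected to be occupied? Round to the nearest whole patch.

47

p* = h − e/c = 0.86 − 0.7317 = 0.1283.
Expected occupied patches = N × p* = 370 × 0.1283 = 47.47 ≈ 47.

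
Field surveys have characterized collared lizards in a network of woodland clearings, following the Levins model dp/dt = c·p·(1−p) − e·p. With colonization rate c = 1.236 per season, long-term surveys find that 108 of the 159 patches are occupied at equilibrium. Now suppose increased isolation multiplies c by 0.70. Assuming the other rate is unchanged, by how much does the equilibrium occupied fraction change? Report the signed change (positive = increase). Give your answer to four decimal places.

Observed p* = 108/159 = 0.67925.
Balance c(1−p*) = e gives e = 1.236×(1 − 0.67925) = 0.39645.
New p* = 1 − e/c = 1 − 0.39645/0.86520 = 0.54178.
Δp* = 0.54178 − 0.67925 = -0.13747.

-0.1375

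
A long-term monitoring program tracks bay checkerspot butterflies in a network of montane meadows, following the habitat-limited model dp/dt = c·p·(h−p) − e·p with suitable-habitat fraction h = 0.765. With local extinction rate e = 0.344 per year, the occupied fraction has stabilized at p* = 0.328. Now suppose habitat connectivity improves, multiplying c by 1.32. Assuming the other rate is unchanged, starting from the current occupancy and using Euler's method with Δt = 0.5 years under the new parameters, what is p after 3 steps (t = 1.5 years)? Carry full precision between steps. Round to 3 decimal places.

Balance c(h−p*) = e gives c = e/(0.765 − 0.32800) = 0.344/0.43700 = 0.78719.
Starting from p₀ = 0.32800; update p ← p + (dp/dt)·Δt with the new parameters.
p: 0.32800 → 0.34605  (Δp = +0.01805)
p: 0.34605 → 0.36185  (Δp = +0.01580)
p: 0.36185 → 0.37541  (Δp = +0.01355)

0.375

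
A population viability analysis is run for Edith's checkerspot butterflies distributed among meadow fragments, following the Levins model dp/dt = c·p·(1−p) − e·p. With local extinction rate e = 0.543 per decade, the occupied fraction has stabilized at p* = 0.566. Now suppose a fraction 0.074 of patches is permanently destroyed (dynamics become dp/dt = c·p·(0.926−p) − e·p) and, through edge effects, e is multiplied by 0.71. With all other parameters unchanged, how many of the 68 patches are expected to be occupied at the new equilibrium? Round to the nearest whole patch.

Balance c(1−p*) = e gives c = e/(1 − 0.56600) = 0.543/0.43400 = 1.25115.
New p* = 0.926 − e/c = 0.926 − 0.38553/1.25115 = 0.61786.
Expected occupied = 68 × 0.61786 = 42.01 ≈ 42.

42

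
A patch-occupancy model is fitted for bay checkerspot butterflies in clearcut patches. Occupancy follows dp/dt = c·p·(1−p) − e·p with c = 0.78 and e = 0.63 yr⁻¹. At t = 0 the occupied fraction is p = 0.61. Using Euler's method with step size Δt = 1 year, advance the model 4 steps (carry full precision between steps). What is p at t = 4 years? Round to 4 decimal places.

0.2758

Update rule: p ← p + [c·p·(1−p) − e·p]·Δt with Δt = 1.
p: 0.61000 → 0.41126  (Δp = -0.19874)
p: 0.41126 → 0.34102  (Δp = -0.07024)
p: 0.34102 → 0.30147  (Δp = -0.03956)
p: 0.30147 → 0.27580  (Δp = -0.02567)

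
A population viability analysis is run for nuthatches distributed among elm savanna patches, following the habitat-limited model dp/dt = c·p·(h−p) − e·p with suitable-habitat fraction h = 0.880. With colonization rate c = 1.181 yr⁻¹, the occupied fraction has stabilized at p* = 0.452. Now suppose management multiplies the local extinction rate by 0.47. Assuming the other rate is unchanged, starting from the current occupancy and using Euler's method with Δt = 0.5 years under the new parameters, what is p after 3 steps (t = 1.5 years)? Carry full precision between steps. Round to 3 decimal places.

0.601

Balance c(h−p*) = e gives e = 1.181×(0.88 − 0.45200) = 0.50547.
Starting from p₀ = 0.45200; update p ← p + (dp/dt)·Δt with the new parameters.
  1  |  dp/dt·Δt = +0.060545  |  p_1 = 0.512545
  2  |  dp/dt·Δt = +0.050330  |  p_2 = 0.562875
  3  |  dp/dt·Δt = +0.038544  |  p_3 = 0.601420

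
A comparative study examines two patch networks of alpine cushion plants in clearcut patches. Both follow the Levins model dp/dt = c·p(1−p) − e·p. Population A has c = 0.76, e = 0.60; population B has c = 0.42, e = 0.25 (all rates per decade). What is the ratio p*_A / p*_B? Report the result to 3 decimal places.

A: p*_A = 1 − 0.60/0.76 = 0.2105.
B: p*_B = 1 − 0.25/0.42 = 0.4048.
p*_A / p*_B = 0.2105/0.4048 = 0.5201.

0.520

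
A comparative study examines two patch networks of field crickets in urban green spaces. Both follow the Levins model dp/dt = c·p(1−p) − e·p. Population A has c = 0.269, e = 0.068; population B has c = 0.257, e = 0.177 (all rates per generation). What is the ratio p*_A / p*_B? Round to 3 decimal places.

A: p*_A = 1 − 0.068/0.269 = 0.7472.
B: p*_B = 1 − 0.177/0.257 = 0.3113.
p*_A / p*_B = 0.7472/0.3113 = 2.4004.

2.400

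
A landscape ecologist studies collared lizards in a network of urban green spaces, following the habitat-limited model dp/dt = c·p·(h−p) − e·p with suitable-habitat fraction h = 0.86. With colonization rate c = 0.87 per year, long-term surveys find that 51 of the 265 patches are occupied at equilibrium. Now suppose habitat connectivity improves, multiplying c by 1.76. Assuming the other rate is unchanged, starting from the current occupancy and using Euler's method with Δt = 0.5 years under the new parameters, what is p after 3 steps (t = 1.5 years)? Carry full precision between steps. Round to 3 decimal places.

Observed p* = 51/265 = 0.19245.
Balance c(h−p*) = e gives e = 0.87×(0.86 − 0.19245) = 0.58077.
Starting from p₀ = 0.19245; update p ← p + (dp/dt)·Δt with the new parameters.
t = 0.5: p = 0.19245 + (+0.04247) = 0.23493
t = 1: p = 0.23493 + (+0.04421) = 0.27913
t = 1.5: p = 0.27913 + (+0.04308) = 0.32221

0.322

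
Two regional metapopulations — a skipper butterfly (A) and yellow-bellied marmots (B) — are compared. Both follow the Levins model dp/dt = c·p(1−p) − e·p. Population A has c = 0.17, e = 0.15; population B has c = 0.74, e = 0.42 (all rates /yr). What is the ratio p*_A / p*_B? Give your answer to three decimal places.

0.272

A: p*_A = 1 − 0.15/0.17 = 0.1176.
B: p*_B = 1 − 0.42/0.74 = 0.4324.
p*_A / p*_B = 0.1176/0.4324 = 0.2721.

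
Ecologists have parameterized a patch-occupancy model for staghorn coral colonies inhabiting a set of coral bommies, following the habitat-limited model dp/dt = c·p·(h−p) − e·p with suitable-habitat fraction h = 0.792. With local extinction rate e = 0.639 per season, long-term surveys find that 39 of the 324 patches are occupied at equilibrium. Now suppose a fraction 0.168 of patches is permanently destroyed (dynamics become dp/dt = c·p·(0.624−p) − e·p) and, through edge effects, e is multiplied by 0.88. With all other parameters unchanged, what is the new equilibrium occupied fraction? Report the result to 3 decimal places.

0.033

Observed p* = 39/324 = 0.12037.
Balance c(h−p*) = e gives c = e/(0.792 − 0.12037) = 0.639/0.67163 = 0.95142.
New p* = 0.624 − e/c = 0.624 − 0.56232/0.95142 = 0.03297.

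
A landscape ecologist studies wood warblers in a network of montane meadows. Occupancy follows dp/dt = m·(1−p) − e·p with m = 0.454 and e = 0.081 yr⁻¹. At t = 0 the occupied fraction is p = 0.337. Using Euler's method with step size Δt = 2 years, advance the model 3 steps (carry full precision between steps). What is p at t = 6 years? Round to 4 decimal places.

Update rule: p ← p + [m·(1−p) − e·p]·Δt with Δt = 2.
step 1: Δp = +0.54741, p = 0.88441
step 2: Δp = -0.03832, p = 0.84609
step 3: Δp = +0.00268, p = 0.84877

0.8488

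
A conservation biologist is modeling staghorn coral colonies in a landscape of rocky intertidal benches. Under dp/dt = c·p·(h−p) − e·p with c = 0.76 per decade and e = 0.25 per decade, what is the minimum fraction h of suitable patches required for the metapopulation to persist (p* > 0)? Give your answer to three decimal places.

p* = h − e/c is positive only when h > e/c.
h_min = e/c = 0.25/0.76 = 0.3289.

0.329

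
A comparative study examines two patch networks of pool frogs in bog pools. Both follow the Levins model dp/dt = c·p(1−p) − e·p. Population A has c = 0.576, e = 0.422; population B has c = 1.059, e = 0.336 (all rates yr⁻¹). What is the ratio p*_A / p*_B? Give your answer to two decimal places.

0.39

A: p*_A = 1 − 0.422/0.576 = 0.2674.
B: p*_B = 1 − 0.336/1.059 = 0.6827.
p*_A / p*_B = 0.2674/0.6827 = 0.3916.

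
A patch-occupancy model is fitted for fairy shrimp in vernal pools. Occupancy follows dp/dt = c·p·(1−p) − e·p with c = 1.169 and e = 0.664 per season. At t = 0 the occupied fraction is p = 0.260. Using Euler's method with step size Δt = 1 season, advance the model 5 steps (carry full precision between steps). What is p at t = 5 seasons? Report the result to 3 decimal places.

Update rule: p ← p + [c·p·(1−p) − e·p]·Δt with Δt = 1.
  1  |  dp/dt·Δt = +0.052276  |  p_1 = 0.312276
  2  |  dp/dt·Δt = +0.043703  |  p_2 = 0.355979
  3  |  dp/dt·Δt = +0.031633  |  p_3 = 0.387611
  4  |  dp/dt·Δt = +0.020110  |  p_4 = 0.407721
  5  |  dp/dt·Δt = +0.011569  |  p_5 = 0.419290

0.419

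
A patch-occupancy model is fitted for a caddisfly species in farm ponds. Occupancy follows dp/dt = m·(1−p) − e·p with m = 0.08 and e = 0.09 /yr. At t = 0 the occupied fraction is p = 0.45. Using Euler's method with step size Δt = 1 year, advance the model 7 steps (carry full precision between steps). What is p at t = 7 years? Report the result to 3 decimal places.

Update rule: p ← p + [m·(1−p) − e·p]·Δt with Δt = 1.
p: 0.45000 → 0.45350  (Δp = +0.00350)
p: 0.45350 → 0.45641  (Δp = +0.00291)
p: 0.45641 → 0.45882  (Δp = +0.00241)
p: 0.45882 → 0.46082  (Δp = +0.00200)
p: 0.46082 → 0.46248  (Δp = +0.00166)
p: 0.46248 → 0.46386  (Δp = +0.00138)
p: 0.46386 → 0.46500  (Δp = +0.00114)

0.465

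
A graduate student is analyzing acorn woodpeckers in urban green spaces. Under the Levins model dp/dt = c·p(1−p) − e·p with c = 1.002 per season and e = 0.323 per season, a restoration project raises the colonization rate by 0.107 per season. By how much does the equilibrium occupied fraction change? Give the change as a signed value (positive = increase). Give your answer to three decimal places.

Before: p* = 1 − 0.323/1.002 = 0.6776.
After the change, c = 1.109, e = 0.323, so p* = 1 − 0.323/1.109 = 0.7087.
Δp* = 0.7087 − 0.6776 = +0.0311.

0.031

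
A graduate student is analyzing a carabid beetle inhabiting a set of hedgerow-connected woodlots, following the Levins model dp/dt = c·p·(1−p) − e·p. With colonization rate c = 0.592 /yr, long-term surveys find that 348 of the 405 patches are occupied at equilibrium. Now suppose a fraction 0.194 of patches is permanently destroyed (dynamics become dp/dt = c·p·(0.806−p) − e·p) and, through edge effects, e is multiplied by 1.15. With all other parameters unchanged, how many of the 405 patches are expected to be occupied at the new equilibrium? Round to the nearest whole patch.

Observed p* = 348/405 = 0.85926.
Balance c(1−p*) = e gives e = 0.592×(1 − 0.85926) = 0.08332.
New p* = 0.806 − e/c = 0.806 − 0.09582/0.59200 = 0.64414.
Expected occupied = 405 × 0.64414 = 260.88 ≈ 261.

261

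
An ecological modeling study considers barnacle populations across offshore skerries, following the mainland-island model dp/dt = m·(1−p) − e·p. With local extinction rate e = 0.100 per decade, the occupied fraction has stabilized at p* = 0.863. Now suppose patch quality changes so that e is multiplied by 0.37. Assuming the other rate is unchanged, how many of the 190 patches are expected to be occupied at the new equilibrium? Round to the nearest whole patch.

Balance m(1−p*) = e·p* gives m = e·p*/(1−p*) = 0.100×0.86300/0.13700 = 0.62993.
New p* = m/(m+e) = 0.62993/(0.62993+0.03700) = 0.94452.
Expected occupied = 190 × 0.94452 = 179.46 ≈ 179.

179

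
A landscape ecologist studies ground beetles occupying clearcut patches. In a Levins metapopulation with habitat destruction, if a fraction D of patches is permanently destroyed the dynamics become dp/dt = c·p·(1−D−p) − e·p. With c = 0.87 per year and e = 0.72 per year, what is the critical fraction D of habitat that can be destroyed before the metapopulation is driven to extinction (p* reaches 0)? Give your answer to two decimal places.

The nontrivial equilibrium is p* = (1−D) − e/c; extinction occurs when this hits zero.
So D_crit = 1 − e/c = 1 − 0.72/0.87 = 1 − 0.8276 = 0.1724.
This equals the undisturbed p*, a classic result of Lande's extension.

0.17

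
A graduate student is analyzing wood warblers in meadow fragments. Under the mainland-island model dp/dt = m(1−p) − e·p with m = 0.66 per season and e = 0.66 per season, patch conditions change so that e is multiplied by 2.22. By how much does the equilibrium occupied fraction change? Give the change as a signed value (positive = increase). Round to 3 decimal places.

Before: p* = 0.66/(0.66+0.66) = 0.5000.
After: m = 0.66, e = 1.4652; p* = 0.66/2.1252 = 0.3106.
Δp* = 0.3106 − 0.5000 = -0.1894.

-0.189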